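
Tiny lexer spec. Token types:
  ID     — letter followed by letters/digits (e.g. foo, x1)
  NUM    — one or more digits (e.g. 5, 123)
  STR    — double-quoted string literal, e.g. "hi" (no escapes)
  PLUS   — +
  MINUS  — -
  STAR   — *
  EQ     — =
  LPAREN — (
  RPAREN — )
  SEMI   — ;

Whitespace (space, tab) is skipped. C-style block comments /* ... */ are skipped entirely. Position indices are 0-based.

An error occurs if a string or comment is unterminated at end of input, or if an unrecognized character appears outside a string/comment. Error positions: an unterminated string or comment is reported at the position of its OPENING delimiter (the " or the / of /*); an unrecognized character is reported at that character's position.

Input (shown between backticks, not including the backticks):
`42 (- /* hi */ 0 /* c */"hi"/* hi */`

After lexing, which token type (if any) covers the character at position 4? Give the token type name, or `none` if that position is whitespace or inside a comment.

pos=0: emit NUM '42' (now at pos=2)
pos=3: emit LPAREN '('
pos=4: emit MINUS '-'
pos=6: enter COMMENT mode (saw '/*')
exit COMMENT mode (now at pos=14)
pos=15: emit NUM '0' (now at pos=16)
pos=17: enter COMMENT mode (saw '/*')
exit COMMENT mode (now at pos=24)
pos=24: enter STRING mode
pos=24: emit STR "hi" (now at pos=28)
pos=28: enter COMMENT mode (saw '/*')
exit COMMENT mode (now at pos=36)
DONE. 5 tokens: [NUM, LPAREN, MINUS, NUM, STR]
Position 4: char is '-' -> MINUS

Answer: MINUS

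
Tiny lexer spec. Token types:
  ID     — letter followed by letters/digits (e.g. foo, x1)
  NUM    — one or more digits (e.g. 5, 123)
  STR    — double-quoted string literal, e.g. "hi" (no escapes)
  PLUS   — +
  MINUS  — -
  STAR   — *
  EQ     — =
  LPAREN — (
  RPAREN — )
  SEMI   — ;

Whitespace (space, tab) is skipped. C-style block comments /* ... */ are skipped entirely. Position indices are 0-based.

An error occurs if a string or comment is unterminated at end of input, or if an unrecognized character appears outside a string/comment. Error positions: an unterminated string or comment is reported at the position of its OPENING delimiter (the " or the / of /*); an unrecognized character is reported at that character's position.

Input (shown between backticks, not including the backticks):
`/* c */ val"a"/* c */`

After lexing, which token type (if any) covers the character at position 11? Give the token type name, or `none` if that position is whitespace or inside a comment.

pos=0: enter COMMENT mode (saw '/*')
exit COMMENT mode (now at pos=7)
pos=8: emit ID 'val' (now at pos=11)
pos=11: enter STRING mode
pos=11: emit STR "a" (now at pos=14)
pos=14: enter COMMENT mode (saw '/*')
exit COMMENT mode (now at pos=21)
DONE. 2 tokens: [ID, STR]
Position 11: char is '"' -> STR

Answer: STR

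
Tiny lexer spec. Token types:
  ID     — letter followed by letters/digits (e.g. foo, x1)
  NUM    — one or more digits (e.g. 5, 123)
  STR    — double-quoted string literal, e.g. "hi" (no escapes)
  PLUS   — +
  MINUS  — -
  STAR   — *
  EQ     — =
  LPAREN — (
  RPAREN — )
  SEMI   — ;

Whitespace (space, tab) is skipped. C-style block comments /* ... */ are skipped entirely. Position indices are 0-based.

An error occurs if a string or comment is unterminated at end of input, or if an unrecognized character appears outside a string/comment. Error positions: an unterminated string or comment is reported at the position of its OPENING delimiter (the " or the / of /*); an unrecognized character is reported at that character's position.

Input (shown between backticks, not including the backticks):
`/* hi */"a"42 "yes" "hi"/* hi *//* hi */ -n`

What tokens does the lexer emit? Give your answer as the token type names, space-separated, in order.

pos=0: enter COMMENT mode (saw '/*')
exit COMMENT mode (now at pos=8)
pos=8: enter STRING mode
pos=8: emit STR "a" (now at pos=11)
pos=11: emit NUM '42' (now at pos=13)
pos=14: enter STRING mode
pos=14: emit STR "yes" (now at pos=19)
pos=20: enter STRING mode
pos=20: emit STR "hi" (now at pos=24)
pos=24: enter COMMENT mode (saw '/*')
exit COMMENT mode (now at pos=32)
pos=32: enter COMMENT mode (saw '/*')
exit COMMENT mode (now at pos=40)
pos=41: emit MINUS '-'
pos=42: emit ID 'n' (now at pos=43)
DONE. 6 tokens: [STR, NUM, STR, STR, MINUS, ID]

Answer: STR NUM STR STR MINUS ID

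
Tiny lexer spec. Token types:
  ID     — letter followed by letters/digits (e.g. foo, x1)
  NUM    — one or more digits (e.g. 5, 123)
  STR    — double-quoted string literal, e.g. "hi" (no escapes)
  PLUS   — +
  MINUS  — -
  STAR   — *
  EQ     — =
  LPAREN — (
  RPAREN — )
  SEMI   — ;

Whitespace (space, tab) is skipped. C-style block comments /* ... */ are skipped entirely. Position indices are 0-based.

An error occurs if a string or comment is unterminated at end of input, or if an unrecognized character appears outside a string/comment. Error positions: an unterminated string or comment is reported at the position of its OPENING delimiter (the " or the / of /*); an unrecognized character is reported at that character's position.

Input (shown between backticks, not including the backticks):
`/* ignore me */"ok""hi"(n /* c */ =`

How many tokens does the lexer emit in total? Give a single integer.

Answer: 5

Derivation:
pos=0: enter COMMENT mode (saw '/*')
exit COMMENT mode (now at pos=15)
pos=15: enter STRING mode
pos=15: emit STR "ok" (now at pos=19)
pos=19: enter STRING mode
pos=19: emit STR "hi" (now at pos=23)
pos=23: emit LPAREN '('
pos=24: emit ID 'n' (now at pos=25)
pos=26: enter COMMENT mode (saw '/*')
exit COMMENT mode (now at pos=33)
pos=34: emit EQ '='
DONE. 5 tokens: [STR, STR, LPAREN, ID, EQ]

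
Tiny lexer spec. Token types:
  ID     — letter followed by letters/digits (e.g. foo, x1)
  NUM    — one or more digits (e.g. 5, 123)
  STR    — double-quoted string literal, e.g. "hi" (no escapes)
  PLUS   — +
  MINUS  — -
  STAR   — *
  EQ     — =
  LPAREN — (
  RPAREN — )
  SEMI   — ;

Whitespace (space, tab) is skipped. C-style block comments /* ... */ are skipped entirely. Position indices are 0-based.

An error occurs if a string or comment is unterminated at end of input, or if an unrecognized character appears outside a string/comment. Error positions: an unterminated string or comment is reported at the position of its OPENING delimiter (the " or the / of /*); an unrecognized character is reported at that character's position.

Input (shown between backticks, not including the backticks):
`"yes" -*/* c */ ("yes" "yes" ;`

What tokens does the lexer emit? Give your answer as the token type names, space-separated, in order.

pos=0: enter STRING mode
pos=0: emit STR "yes" (now at pos=5)
pos=6: emit MINUS '-'
pos=7: emit STAR '*'
pos=8: enter COMMENT mode (saw '/*')
exit COMMENT mode (now at pos=15)
pos=16: emit LPAREN '('
pos=17: enter STRING mode
pos=17: emit STR "yes" (now at pos=22)
pos=23: enter STRING mode
pos=23: emit STR "yes" (now at pos=28)
pos=29: emit SEMI ';'
DONE. 7 tokens: [STR, MINUS, STAR, LPAREN, STR, STR, SEMI]

Answer: STR MINUS STAR LPAREN STR STR SEMI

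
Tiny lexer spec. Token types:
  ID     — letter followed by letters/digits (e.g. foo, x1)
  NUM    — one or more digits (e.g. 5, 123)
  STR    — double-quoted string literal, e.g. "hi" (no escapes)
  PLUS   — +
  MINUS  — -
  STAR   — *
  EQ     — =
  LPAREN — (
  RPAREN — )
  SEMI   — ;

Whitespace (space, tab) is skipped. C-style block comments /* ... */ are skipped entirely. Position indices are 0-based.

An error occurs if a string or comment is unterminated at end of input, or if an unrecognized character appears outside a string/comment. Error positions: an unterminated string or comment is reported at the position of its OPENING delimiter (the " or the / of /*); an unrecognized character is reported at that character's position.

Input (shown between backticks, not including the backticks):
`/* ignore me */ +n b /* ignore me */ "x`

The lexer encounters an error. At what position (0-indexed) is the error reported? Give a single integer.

Answer: 37

Derivation:
pos=0: enter COMMENT mode (saw '/*')
exit COMMENT mode (now at pos=15)
pos=16: emit PLUS '+'
pos=17: emit ID 'n' (now at pos=18)
pos=19: emit ID 'b' (now at pos=20)
pos=21: enter COMMENT mode (saw '/*')
exit COMMENT mode (now at pos=36)
pos=37: enter STRING mode
pos=37: ERROR — unterminated string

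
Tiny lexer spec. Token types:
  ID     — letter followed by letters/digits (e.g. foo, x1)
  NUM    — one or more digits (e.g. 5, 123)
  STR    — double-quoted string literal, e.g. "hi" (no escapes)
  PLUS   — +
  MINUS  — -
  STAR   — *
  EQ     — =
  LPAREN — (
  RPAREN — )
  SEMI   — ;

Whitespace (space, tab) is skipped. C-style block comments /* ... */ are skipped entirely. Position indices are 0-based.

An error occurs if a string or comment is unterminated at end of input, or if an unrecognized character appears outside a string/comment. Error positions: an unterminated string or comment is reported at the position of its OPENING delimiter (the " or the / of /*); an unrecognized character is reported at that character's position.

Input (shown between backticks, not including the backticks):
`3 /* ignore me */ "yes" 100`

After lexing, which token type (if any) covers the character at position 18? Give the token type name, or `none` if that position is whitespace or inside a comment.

pos=0: emit NUM '3' (now at pos=1)
pos=2: enter COMMENT mode (saw '/*')
exit COMMENT mode (now at pos=17)
pos=18: enter STRING mode
pos=18: emit STR "yes" (now at pos=23)
pos=24: emit NUM '100' (now at pos=27)
DONE. 3 tokens: [NUM, STR, NUM]
Position 18: char is '"' -> STR

Answer: STR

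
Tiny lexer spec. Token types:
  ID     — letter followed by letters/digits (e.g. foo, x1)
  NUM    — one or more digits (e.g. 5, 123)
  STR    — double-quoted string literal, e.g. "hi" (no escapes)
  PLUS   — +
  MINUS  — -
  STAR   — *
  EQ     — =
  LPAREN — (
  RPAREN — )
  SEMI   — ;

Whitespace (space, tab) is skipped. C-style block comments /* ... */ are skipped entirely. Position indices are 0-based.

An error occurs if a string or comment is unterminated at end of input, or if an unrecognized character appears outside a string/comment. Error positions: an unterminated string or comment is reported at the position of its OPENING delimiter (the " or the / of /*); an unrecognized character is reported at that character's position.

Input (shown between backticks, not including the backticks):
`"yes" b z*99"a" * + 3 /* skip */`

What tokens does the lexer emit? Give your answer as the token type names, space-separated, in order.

pos=0: enter STRING mode
pos=0: emit STR "yes" (now at pos=5)
pos=6: emit ID 'b' (now at pos=7)
pos=8: emit ID 'z' (now at pos=9)
pos=9: emit STAR '*'
pos=10: emit NUM '99' (now at pos=12)
pos=12: enter STRING mode
pos=12: emit STR "a" (now at pos=15)
pos=16: emit STAR '*'
pos=18: emit PLUS '+'
pos=20: emit NUM '3' (now at pos=21)
pos=22: enter COMMENT mode (saw '/*')
exit COMMENT mode (now at pos=32)
DONE. 9 tokens: [STR, ID, ID, STAR, NUM, STR, STAR, PLUS, NUM]

Answer: STR ID ID STAR NUM STR STAR PLUS NUM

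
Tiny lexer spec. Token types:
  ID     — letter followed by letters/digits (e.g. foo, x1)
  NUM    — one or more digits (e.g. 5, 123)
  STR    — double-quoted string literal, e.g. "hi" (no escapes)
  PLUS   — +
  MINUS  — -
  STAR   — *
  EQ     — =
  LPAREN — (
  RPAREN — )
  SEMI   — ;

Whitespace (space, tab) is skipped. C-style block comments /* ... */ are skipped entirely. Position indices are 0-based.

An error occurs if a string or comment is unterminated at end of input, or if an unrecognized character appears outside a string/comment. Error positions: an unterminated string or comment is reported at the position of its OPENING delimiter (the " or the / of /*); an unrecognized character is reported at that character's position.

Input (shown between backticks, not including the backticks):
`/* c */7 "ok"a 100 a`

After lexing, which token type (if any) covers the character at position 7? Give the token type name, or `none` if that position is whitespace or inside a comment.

pos=0: enter COMMENT mode (saw '/*')
exit COMMENT mode (now at pos=7)
pos=7: emit NUM '7' (now at pos=8)
pos=9: enter STRING mode
pos=9: emit STR "ok" (now at pos=13)
pos=13: emit ID 'a' (now at pos=14)
pos=15: emit NUM '100' (now at pos=18)
pos=19: emit ID 'a' (now at pos=20)
DONE. 5 tokens: [NUM, STR, ID, NUM, ID]
Position 7: char is '7' -> NUM

Answer: NUM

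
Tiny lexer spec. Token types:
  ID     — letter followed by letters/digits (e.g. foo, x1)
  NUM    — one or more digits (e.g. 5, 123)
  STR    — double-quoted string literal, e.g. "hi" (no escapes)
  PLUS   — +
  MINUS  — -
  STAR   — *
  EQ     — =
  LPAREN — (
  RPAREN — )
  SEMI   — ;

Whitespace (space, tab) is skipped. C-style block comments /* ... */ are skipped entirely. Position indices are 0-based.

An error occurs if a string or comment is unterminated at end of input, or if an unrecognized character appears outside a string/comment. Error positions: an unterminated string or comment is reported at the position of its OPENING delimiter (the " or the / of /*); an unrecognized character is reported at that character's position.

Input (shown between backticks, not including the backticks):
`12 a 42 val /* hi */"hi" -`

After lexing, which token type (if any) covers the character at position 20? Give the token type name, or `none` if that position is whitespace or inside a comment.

Answer: STR

Derivation:
pos=0: emit NUM '12' (now at pos=2)
pos=3: emit ID 'a' (now at pos=4)
pos=5: emit NUM '42' (now at pos=7)
pos=8: emit ID 'val' (now at pos=11)
pos=12: enter COMMENT mode (saw '/*')
exit COMMENT mode (now at pos=20)
pos=20: enter STRING mode
pos=20: emit STR "hi" (now at pos=24)
pos=25: emit MINUS '-'
DONE. 6 tokens: [NUM, ID, NUM, ID, STR, MINUS]
Position 20: char is '"' -> STR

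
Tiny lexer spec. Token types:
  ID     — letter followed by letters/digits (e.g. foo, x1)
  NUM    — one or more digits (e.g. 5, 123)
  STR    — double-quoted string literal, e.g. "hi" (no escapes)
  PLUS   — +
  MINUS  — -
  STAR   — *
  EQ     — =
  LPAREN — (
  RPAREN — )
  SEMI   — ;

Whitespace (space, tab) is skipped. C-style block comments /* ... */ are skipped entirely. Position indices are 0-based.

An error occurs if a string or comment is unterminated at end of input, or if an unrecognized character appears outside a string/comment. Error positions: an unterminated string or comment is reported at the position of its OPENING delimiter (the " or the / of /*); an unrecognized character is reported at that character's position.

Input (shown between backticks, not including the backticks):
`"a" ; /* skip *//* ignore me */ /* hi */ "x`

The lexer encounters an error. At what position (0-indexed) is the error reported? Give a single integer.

Answer: 41

Derivation:
pos=0: enter STRING mode
pos=0: emit STR "a" (now at pos=3)
pos=4: emit SEMI ';'
pos=6: enter COMMENT mode (saw '/*')
exit COMMENT mode (now at pos=16)
pos=16: enter COMMENT mode (saw '/*')
exit COMMENT mode (now at pos=31)
pos=32: enter COMMENT mode (saw '/*')
exit COMMENT mode (now at pos=40)
pos=41: enter STRING mode
pos=41: ERROR — unterminated string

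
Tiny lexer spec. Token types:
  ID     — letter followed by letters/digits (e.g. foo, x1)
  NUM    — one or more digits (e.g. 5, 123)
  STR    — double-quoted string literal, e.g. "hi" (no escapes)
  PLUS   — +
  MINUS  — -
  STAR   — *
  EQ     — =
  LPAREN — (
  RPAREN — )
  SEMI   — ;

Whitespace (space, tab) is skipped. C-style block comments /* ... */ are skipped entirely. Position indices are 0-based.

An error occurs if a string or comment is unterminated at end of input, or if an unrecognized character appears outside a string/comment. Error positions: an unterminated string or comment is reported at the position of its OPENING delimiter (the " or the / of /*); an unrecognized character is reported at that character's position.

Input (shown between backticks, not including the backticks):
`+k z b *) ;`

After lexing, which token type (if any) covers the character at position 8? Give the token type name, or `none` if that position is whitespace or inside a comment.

Answer: RPAREN

Derivation:
pos=0: emit PLUS '+'
pos=1: emit ID 'k' (now at pos=2)
pos=3: emit ID 'z' (now at pos=4)
pos=5: emit ID 'b' (now at pos=6)
pos=7: emit STAR '*'
pos=8: emit RPAREN ')'
pos=10: emit SEMI ';'
DONE. 7 tokens: [PLUS, ID, ID, ID, STAR, RPAREN, SEMI]
Position 8: char is ')' -> RPAREN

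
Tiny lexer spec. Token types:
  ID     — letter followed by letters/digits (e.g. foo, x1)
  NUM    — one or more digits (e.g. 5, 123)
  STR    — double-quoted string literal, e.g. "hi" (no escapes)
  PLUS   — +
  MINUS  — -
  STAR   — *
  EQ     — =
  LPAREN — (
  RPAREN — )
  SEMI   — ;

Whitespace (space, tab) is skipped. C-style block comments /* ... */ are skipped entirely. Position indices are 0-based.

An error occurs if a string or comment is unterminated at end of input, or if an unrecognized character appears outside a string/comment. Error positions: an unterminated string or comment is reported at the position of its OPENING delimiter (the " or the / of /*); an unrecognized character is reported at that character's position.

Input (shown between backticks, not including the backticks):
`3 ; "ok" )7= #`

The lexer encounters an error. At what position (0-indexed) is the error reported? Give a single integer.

pos=0: emit NUM '3' (now at pos=1)
pos=2: emit SEMI ';'
pos=4: enter STRING mode
pos=4: emit STR "ok" (now at pos=8)
pos=9: emit RPAREN ')'
pos=10: emit NUM '7' (now at pos=11)
pos=11: emit EQ '='
pos=13: ERROR — unrecognized char '#'

Answer: 13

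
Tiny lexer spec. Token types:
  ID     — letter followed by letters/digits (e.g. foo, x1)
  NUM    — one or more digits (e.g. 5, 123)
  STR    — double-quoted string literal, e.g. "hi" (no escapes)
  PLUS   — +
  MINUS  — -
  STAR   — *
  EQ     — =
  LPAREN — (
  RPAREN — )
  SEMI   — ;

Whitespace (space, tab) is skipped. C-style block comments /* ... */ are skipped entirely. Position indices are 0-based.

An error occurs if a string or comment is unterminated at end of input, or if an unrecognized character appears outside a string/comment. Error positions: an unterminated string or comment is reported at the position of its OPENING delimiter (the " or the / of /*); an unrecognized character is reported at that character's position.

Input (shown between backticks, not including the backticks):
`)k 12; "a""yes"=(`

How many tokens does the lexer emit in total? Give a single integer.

Answer: 8

Derivation:
pos=0: emit RPAREN ')'
pos=1: emit ID 'k' (now at pos=2)
pos=3: emit NUM '12' (now at pos=5)
pos=5: emit SEMI ';'
pos=7: enter STRING mode
pos=7: emit STR "a" (now at pos=10)
pos=10: enter STRING mode
pos=10: emit STR "yes" (now at pos=15)
pos=15: emit EQ '='
pos=16: emit LPAREN '('
DONE. 8 tokens: [RPAREN, ID, NUM, SEMI, STR, STR, EQ, LPAREN]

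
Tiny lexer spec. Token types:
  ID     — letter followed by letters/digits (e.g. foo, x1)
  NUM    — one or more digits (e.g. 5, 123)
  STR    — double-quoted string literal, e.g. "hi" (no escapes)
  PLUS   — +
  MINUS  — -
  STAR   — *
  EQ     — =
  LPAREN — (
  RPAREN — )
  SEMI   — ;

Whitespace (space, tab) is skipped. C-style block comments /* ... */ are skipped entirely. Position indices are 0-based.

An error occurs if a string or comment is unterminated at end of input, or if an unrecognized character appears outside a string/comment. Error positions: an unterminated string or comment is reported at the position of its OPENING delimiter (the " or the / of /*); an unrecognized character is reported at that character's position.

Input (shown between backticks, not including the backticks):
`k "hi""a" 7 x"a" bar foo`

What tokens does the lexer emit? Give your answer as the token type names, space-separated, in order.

Answer: ID STR STR NUM ID STR ID ID

Derivation:
pos=0: emit ID 'k' (now at pos=1)
pos=2: enter STRING mode
pos=2: emit STR "hi" (now at pos=6)
pos=6: enter STRING mode
pos=6: emit STR "a" (now at pos=9)
pos=10: emit NUM '7' (now at pos=11)
pos=12: emit ID 'x' (now at pos=13)
pos=13: enter STRING mode
pos=13: emit STR "a" (now at pos=16)
pos=17: emit ID 'bar' (now at pos=20)
pos=21: emit ID 'foo' (now at pos=24)
DONE. 8 tokens: [ID, STR, STR, NUM, ID, STR, ID, ID]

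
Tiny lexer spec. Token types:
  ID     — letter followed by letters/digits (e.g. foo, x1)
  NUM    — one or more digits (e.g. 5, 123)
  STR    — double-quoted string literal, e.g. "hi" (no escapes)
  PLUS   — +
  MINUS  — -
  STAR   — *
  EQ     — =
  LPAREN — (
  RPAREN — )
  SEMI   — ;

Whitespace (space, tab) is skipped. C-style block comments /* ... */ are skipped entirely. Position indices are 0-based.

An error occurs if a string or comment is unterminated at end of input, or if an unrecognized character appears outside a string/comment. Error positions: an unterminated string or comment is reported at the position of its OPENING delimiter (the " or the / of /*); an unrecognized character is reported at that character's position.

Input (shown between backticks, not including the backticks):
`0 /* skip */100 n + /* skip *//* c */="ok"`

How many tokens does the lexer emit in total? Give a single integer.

Answer: 6

Derivation:
pos=0: emit NUM '0' (now at pos=1)
pos=2: enter COMMENT mode (saw '/*')
exit COMMENT mode (now at pos=12)
pos=12: emit NUM '100' (now at pos=15)
pos=16: emit ID 'n' (now at pos=17)
pos=18: emit PLUS '+'
pos=20: enter COMMENT mode (saw '/*')
exit COMMENT mode (now at pos=30)
pos=30: enter COMMENT mode (saw '/*')
exit COMMENT mode (now at pos=37)
pos=37: emit EQ '='
pos=38: enter STRING mode
pos=38: emit STR "ok" (now at pos=42)
DONE. 6 tokens: [NUM, NUM, ID, PLUS, EQ, STR]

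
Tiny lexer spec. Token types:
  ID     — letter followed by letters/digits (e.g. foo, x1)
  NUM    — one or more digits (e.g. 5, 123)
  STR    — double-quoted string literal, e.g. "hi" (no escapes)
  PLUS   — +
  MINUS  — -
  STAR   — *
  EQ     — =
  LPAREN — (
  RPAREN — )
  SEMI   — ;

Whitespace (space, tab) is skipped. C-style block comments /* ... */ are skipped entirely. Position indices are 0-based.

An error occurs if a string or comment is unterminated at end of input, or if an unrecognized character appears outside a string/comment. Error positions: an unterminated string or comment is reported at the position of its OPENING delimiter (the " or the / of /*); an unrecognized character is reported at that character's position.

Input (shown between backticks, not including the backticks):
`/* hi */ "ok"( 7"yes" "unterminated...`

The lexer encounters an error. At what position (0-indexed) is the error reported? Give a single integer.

pos=0: enter COMMENT mode (saw '/*')
exit COMMENT mode (now at pos=8)
pos=9: enter STRING mode
pos=9: emit STR "ok" (now at pos=13)
pos=13: emit LPAREN '('
pos=15: emit NUM '7' (now at pos=16)
pos=16: enter STRING mode
pos=16: emit STR "yes" (now at pos=21)
pos=22: enter STRING mode
pos=22: ERROR — unterminated string

Answer: 22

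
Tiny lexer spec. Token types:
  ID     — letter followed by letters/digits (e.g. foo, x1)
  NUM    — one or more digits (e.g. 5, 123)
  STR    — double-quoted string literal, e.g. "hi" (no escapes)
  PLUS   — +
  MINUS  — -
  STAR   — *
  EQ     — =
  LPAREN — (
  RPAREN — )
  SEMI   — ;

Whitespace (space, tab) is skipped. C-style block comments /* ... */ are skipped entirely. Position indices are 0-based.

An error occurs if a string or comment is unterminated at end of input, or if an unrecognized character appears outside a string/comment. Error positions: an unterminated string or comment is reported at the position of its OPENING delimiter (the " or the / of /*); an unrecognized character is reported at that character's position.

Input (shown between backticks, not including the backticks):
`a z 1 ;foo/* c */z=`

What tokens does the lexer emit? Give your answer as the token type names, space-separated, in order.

Answer: ID ID NUM SEMI ID ID EQ

Derivation:
pos=0: emit ID 'a' (now at pos=1)
pos=2: emit ID 'z' (now at pos=3)
pos=4: emit NUM '1' (now at pos=5)
pos=6: emit SEMI ';'
pos=7: emit ID 'foo' (now at pos=10)
pos=10: enter COMMENT mode (saw '/*')
exit COMMENT mode (now at pos=17)
pos=17: emit ID 'z' (now at pos=18)
pos=18: emit EQ '='
DONE. 7 tokens: [ID, ID, NUM, SEMI, ID, ID, EQ]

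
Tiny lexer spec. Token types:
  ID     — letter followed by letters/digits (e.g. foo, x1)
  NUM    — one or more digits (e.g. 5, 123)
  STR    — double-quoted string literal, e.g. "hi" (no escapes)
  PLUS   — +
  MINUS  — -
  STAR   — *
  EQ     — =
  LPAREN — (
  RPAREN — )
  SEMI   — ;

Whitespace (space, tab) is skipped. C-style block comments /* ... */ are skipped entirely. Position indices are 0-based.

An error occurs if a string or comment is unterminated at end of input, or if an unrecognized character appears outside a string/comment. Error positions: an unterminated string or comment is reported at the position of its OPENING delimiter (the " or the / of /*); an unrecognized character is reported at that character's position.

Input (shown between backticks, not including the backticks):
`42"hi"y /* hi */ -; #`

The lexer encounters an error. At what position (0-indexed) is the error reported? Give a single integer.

pos=0: emit NUM '42' (now at pos=2)
pos=2: enter STRING mode
pos=2: emit STR "hi" (now at pos=6)
pos=6: emit ID 'y' (now at pos=7)
pos=8: enter COMMENT mode (saw '/*')
exit COMMENT mode (now at pos=16)
pos=17: emit MINUS '-'
pos=18: emit SEMI ';'
pos=20: ERROR — unrecognized char '#'

Answer: 20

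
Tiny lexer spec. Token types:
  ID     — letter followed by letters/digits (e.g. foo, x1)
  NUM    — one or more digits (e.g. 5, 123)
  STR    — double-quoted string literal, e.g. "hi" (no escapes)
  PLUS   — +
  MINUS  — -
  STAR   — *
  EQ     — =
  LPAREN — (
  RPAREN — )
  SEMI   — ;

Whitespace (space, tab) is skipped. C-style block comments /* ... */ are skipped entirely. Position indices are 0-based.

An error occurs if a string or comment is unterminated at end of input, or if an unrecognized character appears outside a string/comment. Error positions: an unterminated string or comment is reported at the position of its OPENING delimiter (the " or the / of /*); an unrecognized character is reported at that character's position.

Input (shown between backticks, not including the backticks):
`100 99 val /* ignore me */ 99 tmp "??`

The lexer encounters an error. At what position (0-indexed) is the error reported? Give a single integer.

Answer: 34

Derivation:
pos=0: emit NUM '100' (now at pos=3)
pos=4: emit NUM '99' (now at pos=6)
pos=7: emit ID 'val' (now at pos=10)
pos=11: enter COMMENT mode (saw '/*')
exit COMMENT mode (now at pos=26)
pos=27: emit NUM '99' (now at pos=29)
pos=30: emit ID 'tmp' (now at pos=33)
pos=34: enter STRING mode
pos=34: ERROR — unterminated string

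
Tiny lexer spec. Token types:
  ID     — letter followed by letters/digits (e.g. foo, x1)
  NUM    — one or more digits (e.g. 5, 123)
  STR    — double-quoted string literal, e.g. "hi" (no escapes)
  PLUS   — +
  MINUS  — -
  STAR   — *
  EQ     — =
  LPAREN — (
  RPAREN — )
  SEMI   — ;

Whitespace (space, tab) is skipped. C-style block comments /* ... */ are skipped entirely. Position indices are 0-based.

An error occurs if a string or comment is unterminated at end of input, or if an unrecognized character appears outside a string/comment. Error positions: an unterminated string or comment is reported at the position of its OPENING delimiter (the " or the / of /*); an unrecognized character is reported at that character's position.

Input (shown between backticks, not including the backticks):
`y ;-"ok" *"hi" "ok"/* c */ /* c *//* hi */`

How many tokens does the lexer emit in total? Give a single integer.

Answer: 7

Derivation:
pos=0: emit ID 'y' (now at pos=1)
pos=2: emit SEMI ';'
pos=3: emit MINUS '-'
pos=4: enter STRING mode
pos=4: emit STR "ok" (now at pos=8)
pos=9: emit STAR '*'
pos=10: enter STRING mode
pos=10: emit STR "hi" (now at pos=14)
pos=15: enter STRING mode
pos=15: emit STR "ok" (now at pos=19)
pos=19: enter COMMENT mode (saw '/*')
exit COMMENT mode (now at pos=26)
pos=27: enter COMMENT mode (saw '/*')
exit COMMENT mode (now at pos=34)
pos=34: enter COMMENT mode (saw '/*')
exit COMMENT mode (now at pos=42)
DONE. 7 tokens: [ID, SEMI, MINUS, STR, STAR, STR, STR]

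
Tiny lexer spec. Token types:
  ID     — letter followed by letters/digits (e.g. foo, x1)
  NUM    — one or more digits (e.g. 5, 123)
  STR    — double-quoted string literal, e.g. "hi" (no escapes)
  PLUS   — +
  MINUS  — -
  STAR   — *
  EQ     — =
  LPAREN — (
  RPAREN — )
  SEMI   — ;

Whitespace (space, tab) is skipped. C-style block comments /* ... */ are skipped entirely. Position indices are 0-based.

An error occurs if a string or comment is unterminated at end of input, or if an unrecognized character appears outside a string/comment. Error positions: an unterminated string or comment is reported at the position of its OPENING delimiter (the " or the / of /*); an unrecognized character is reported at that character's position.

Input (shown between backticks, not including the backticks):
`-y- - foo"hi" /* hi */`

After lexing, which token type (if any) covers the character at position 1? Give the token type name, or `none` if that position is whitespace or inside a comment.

pos=0: emit MINUS '-'
pos=1: emit ID 'y' (now at pos=2)
pos=2: emit MINUS '-'
pos=4: emit MINUS '-'
pos=6: emit ID 'foo' (now at pos=9)
pos=9: enter STRING mode
pos=9: emit STR "hi" (now at pos=13)
pos=14: enter COMMENT mode (saw '/*')
exit COMMENT mode (now at pos=22)
DONE. 6 tokens: [MINUS, ID, MINUS, MINUS, ID, STR]
Position 1: char is 'y' -> ID

Answer: ID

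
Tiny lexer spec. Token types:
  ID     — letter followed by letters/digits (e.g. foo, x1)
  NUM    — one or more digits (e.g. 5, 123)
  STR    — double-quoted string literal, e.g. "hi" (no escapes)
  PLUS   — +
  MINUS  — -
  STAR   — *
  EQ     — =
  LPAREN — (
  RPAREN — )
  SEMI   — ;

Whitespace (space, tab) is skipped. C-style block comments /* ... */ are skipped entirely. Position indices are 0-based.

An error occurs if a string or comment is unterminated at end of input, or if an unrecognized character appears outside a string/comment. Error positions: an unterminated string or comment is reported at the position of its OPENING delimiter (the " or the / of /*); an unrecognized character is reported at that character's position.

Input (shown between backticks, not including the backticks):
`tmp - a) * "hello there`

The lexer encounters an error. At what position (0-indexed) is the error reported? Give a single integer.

Answer: 11

Derivation:
pos=0: emit ID 'tmp' (now at pos=3)
pos=4: emit MINUS '-'
pos=6: emit ID 'a' (now at pos=7)
pos=7: emit RPAREN ')'
pos=9: emit STAR '*'
pos=11: enter STRING mode
pos=11: ERROR — unterminated string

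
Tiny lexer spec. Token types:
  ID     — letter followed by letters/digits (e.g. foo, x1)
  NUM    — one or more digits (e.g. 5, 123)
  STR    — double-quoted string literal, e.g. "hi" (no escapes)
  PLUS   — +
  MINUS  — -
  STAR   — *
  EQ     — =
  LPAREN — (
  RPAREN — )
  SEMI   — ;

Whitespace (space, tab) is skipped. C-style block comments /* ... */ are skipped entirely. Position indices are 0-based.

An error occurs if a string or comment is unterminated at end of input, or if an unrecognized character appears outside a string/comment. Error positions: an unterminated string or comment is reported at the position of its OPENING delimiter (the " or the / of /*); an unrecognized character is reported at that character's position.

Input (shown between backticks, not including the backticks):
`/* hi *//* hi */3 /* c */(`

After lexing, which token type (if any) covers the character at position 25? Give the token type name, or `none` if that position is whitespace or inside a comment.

Answer: LPAREN

Derivation:
pos=0: enter COMMENT mode (saw '/*')
exit COMMENT mode (now at pos=8)
pos=8: enter COMMENT mode (saw '/*')
exit COMMENT mode (now at pos=16)
pos=16: emit NUM '3' (now at pos=17)
pos=18: enter COMMENT mode (saw '/*')
exit COMMENT mode (now at pos=25)
pos=25: emit LPAREN '('
DONE. 2 tokens: [NUM, LPAREN]
Position 25: char is '(' -> LPAREN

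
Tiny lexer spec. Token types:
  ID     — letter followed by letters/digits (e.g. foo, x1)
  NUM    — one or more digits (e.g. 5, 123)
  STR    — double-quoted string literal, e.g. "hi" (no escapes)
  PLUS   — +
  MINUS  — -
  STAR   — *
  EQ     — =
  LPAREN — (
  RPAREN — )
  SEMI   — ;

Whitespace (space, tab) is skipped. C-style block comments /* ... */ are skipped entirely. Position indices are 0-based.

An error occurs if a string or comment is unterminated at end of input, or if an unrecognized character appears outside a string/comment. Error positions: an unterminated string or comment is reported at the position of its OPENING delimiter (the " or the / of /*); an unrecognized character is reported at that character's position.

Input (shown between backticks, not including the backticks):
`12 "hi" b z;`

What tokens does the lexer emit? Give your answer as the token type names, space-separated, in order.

pos=0: emit NUM '12' (now at pos=2)
pos=3: enter STRING mode
pos=3: emit STR "hi" (now at pos=7)
pos=8: emit ID 'b' (now at pos=9)
pos=10: emit ID 'z' (now at pos=11)
pos=11: emit SEMI ';'
DONE. 5 tokens: [NUM, STR, ID, ID, SEMI]

Answer: NUM STR ID ID SEMI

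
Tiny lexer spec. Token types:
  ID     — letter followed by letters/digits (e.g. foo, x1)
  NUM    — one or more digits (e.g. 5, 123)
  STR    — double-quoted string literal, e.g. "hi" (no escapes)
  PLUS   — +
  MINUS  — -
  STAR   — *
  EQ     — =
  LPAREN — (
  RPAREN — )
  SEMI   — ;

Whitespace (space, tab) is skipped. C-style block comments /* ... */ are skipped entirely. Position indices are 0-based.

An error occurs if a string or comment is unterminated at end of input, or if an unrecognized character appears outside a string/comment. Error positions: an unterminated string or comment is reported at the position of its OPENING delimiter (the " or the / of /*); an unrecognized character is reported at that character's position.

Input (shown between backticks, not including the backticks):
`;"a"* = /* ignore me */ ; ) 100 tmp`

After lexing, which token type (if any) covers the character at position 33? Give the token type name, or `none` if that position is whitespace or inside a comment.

pos=0: emit SEMI ';'
pos=1: enter STRING mode
pos=1: emit STR "a" (now at pos=4)
pos=4: emit STAR '*'
pos=6: emit EQ '='
pos=8: enter COMMENT mode (saw '/*')
exit COMMENT mode (now at pos=23)
pos=24: emit SEMI ';'
pos=26: emit RPAREN ')'
pos=28: emit NUM '100' (now at pos=31)
pos=32: emit ID 'tmp' (now at pos=35)
DONE. 8 tokens: [SEMI, STR, STAR, EQ, SEMI, RPAREN, NUM, ID]
Position 33: char is 'm' -> ID

Answer: ID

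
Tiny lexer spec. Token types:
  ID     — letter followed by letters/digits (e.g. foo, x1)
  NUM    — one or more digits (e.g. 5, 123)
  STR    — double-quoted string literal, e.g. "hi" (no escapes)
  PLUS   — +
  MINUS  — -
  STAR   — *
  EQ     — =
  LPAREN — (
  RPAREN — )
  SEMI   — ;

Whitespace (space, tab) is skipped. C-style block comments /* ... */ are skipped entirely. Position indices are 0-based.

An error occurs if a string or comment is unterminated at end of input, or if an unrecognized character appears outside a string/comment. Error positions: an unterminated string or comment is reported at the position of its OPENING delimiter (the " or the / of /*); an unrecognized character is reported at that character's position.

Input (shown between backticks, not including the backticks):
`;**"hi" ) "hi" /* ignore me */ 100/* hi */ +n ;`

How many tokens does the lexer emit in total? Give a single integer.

pos=0: emit SEMI ';'
pos=1: emit STAR '*'
pos=2: emit STAR '*'
pos=3: enter STRING mode
pos=3: emit STR "hi" (now at pos=7)
pos=8: emit RPAREN ')'
pos=10: enter STRING mode
pos=10: emit STR "hi" (now at pos=14)
pos=15: enter COMMENT mode (saw '/*')
exit COMMENT mode (now at pos=30)
pos=31: emit NUM '100' (now at pos=34)
pos=34: enter COMMENT mode (saw '/*')
exit COMMENT mode (now at pos=42)
pos=43: emit PLUS '+'
pos=44: emit ID 'n' (now at pos=45)
pos=46: emit SEMI ';'
DONE. 10 tokens: [SEMI, STAR, STAR, STR, RPAREN, STR, NUM, PLUS, ID, SEMI]

Answer: 10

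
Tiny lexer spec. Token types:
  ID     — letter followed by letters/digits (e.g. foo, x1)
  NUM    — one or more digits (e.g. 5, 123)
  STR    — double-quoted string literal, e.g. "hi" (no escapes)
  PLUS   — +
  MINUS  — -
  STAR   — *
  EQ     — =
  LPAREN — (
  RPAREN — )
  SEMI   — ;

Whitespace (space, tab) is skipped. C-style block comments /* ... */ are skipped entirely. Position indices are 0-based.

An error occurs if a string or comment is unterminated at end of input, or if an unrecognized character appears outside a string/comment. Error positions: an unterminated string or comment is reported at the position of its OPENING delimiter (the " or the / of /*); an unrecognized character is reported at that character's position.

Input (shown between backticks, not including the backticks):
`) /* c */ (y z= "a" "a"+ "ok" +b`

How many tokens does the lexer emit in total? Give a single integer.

pos=0: emit RPAREN ')'
pos=2: enter COMMENT mode (saw '/*')
exit COMMENT mode (now at pos=9)
pos=10: emit LPAREN '('
pos=11: emit ID 'y' (now at pos=12)
pos=13: emit ID 'z' (now at pos=14)
pos=14: emit EQ '='
pos=16: enter STRING mode
pos=16: emit STR "a" (now at pos=19)
pos=20: enter STRING mode
pos=20: emit STR "a" (now at pos=23)
pos=23: emit PLUS '+'
pos=25: enter STRING mode
pos=25: emit STR "ok" (now at pos=29)
pos=30: emit PLUS '+'
pos=31: emit ID 'b' (now at pos=32)
DONE. 11 tokens: [RPAREN, LPAREN, ID, ID, EQ, STR, STR, PLUS, STR, PLUS, ID]

Answer: 11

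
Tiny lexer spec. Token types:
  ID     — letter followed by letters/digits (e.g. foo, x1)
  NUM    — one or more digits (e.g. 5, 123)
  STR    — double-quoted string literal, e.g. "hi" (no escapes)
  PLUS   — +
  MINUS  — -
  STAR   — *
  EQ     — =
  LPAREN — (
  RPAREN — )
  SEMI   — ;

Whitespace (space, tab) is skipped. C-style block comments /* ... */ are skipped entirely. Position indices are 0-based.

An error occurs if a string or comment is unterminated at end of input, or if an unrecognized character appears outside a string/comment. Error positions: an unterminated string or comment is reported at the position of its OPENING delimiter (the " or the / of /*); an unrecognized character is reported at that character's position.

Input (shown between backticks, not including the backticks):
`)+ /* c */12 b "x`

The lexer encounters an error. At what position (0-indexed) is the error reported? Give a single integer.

Answer: 15

Derivation:
pos=0: emit RPAREN ')'
pos=1: emit PLUS '+'
pos=3: enter COMMENT mode (saw '/*')
exit COMMENT mode (now at pos=10)
pos=10: emit NUM '12' (now at pos=12)
pos=13: emit ID 'b' (now at pos=14)
pos=15: enter STRING mode
pos=15: ERROR — unterminated string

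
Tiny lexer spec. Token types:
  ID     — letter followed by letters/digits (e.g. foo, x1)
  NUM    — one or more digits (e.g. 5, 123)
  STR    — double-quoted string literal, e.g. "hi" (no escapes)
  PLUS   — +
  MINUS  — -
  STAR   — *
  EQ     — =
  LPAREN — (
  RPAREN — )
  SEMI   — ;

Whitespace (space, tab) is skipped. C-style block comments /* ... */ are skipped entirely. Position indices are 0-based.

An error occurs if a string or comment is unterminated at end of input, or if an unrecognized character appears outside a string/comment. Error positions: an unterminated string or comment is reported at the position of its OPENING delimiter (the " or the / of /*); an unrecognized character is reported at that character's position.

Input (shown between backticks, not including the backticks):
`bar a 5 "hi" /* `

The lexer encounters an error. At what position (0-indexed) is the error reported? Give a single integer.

Answer: 13

Derivation:
pos=0: emit ID 'bar' (now at pos=3)
pos=4: emit ID 'a' (now at pos=5)
pos=6: emit NUM '5' (now at pos=7)
pos=8: enter STRING mode
pos=8: emit STR "hi" (now at pos=12)
pos=13: enter COMMENT mode (saw '/*')
pos=13: ERROR — unterminated comment (reached EOF)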